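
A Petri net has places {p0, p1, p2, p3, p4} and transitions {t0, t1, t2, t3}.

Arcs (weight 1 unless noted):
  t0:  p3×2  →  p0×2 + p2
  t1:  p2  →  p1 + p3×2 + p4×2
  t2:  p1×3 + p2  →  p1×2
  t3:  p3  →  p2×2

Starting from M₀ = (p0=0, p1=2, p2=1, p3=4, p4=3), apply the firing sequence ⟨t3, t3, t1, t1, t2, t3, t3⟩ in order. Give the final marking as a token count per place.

step 1: fire t3:  (p0=0, p1=2, p2=1, p3=4, p4=3) → (p0=0, p1=2, p2=3, p3=3, p4=3)
step 2: fire t3:  (p0=0, p1=2, p2=3, p3=3, p4=3) → (p0=0, p1=2, p2=5, p3=2, p4=3)
step 3: fire t1:  (p0=0, p1=2, p2=5, p3=2, p4=3) → (p0=0, p1=3, p2=4, p3=4, p4=5)
step 4: fire t1:  (p0=0, p1=3, p2=4, p3=4, p4=5) → (p0=0, p1=4, p2=3, p3=6, p4=7)
step 5: fire t2:  (p0=0, p1=4, p2=3, p3=6, p4=7) → (p0=0, p1=3, p2=2, p3=6, p4=7)
step 6: fire t3:  (p0=0, p1=3, p2=2, p3=6, p4=7) → (p0=0, p1=3, p2=4, p3=5, p4=7)
step 7: fire t3:  (p0=0, p1=3, p2=4, p3=5, p4=7) → (p0=0, p1=3, p2=6, p3=4, p4=7)

(p0=0, p1=3, p2=6, p3=4, p4=7)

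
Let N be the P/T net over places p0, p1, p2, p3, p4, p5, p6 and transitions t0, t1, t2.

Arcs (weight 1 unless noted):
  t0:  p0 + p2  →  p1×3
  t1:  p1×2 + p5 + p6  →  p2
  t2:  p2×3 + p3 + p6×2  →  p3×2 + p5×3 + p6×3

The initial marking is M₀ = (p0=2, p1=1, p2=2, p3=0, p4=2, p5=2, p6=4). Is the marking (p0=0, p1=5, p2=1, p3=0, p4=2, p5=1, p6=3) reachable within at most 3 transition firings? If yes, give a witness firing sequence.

YES — reachable via ⟨t0, t0, t1⟩ (3 firings)

step 1: fire t0:  (p0=2, p1=1, p2=2, p3=0, p4=2, p5=2, p6=4) → (p0=1, p1=4, p2=1, p3=0, p4=2, p5=2, p6=4)
step 2: fire t0:  (p0=1, p1=4, p2=1, p3=0, p4=2, p5=2, p6=4) → (p0=0, p1=7, p2=0, p3=0, p4=2, p5=2, p6=4)
step 3: fire t1:  (p0=0, p1=7, p2=0, p3=0, p4=2, p5=2, p6=4) → (p0=0, p1=5, p2=1, p3=0, p4=2, p5=1, p6=3)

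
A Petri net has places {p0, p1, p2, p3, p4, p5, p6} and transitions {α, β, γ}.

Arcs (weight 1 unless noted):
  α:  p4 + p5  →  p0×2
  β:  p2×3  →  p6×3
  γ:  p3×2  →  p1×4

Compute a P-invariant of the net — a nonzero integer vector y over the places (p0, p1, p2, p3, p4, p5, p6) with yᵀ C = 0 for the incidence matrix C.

Incidence matrix C (rows=places, cols=transitions):
        α    β    γ
   p0   2    0    0
   p1   0    0    4
   p2   0   -3    0
   p3   0    0   -2
   p4  -1    0    0
   p5  -1    0    0
   p6   0    3    0

Candidate y = [0, 1, 0, 2, 0, 0, 0]; check y·C column-wise:
  col α: 0·2 + 1·0 + 2·0 + 0·-1 + 0·-1 = 0
  col β: 1·0 + 0·-3 + 2·0 + 0·3 = 0
  col γ: 1·4 + 2·-2 = 0

y = (p0:0, p1:1, p2:0, p3:2, p4:0, p5:0, p6:0)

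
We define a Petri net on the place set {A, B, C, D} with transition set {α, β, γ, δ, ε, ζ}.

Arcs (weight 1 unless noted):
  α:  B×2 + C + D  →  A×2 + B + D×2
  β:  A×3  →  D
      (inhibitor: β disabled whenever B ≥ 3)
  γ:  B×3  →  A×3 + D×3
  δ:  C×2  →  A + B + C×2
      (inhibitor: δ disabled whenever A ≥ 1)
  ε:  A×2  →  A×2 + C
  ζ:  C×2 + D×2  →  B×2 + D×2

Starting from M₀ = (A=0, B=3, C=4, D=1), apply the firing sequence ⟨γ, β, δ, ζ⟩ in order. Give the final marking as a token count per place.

step 1: fire γ:  (A=0, B=3, C=4, D=1) → (A=3, B=0, C=4, D=4)
step 2: fire β:  (A=3, B=0, C=4, D=4) → (A=0, B=0, C=4, D=5)
step 3: fire δ:  (A=0, B=0, C=4, D=5) → (A=1, B=1, C=4, D=5)
step 4: fire ζ:  (A=1, B=1, C=4, D=5) → (A=1, B=3, C=2, D=5)

(A=1, B=3, C=2, D=5)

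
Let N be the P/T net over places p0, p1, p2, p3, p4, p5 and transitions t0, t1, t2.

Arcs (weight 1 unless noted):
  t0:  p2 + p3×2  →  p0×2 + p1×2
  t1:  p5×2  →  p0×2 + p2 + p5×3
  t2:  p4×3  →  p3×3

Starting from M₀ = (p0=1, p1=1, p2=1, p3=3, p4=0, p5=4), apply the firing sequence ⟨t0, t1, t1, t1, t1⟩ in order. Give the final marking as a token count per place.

(p0=11, p1=3, p2=4, p3=1, p4=0, p5=8)

step 1: fire t0:  (p0=1, p1=1, p2=1, p3=3, p4=0, p5=4) → (p0=3, p1=3, p2=0, p3=1, p4=0, p5=4)
step 2: fire t1:  (p0=3, p1=3, p2=0, p3=1, p4=0, p5=4) → (p0=5, p1=3, p2=1, p3=1, p4=0, p5=5)
step 3: fire t1:  (p0=5, p1=3, p2=1, p3=1, p4=0, p5=5) → (p0=7, p1=3, p2=2, p3=1, p4=0, p5=6)
step 4: fire t1:  (p0=7, p1=3, p2=2, p3=1, p4=0, p5=6) → (p0=9, p1=3, p2=3, p3=1, p4=0, p5=7)
step 5: fire t1:  (p0=9, p1=3, p2=3, p3=1, p4=0, p5=7) → (p0=11, p1=3, p2=4, p3=1, p4=0, p5=8)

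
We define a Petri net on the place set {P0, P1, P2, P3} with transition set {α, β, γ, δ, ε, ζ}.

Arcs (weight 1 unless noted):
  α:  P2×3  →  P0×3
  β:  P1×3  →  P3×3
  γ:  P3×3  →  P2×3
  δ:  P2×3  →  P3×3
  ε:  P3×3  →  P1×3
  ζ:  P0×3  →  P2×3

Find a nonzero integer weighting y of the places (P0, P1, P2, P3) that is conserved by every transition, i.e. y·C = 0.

y = (P0:1, P1:1, P2:1, P3:1)

Incidence matrix C (rows=places, cols=transitions):
        α    β    γ    δ    ε    ζ
   P0   3    0    0    0    0   -3
   P1   0   -3    0    0    3    0
   P2  -3    0    3   -3    0    3
   P3   0    3   -3    3   -3    0

Candidate y = [1, 1, 1, 1]; check y·C column-wise:
  col α: 1·3 + 1·0 + 1·-3 + 1·0 = 0
  col β: 1·0 + 1·-3 + 1·0 + 1·3 = 0
  col γ: 1·0 + 1·0 + 1·3 + 1·-3 = 0
  col δ: 1·0 + 1·0 + 1·-3 + 1·3 = 0
  col ε: 1·0 + 1·3 + 1·0 + 1·-3 = 0
  col ζ: 1·-3 + 1·0 + 1·3 + 1·0 = 0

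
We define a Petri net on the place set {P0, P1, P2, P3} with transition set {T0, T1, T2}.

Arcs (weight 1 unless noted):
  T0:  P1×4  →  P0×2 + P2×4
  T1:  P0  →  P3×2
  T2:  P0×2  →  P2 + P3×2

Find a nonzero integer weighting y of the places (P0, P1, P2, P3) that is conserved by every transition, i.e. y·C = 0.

Incidence matrix C (rows=places, cols=transitions):
       T0   T1   T2
   P0   2   -1   -2
   P1  -4    0    0
   P2   4    0    1
   P3   0    2    2

Candidate y = [2, 3, 2, 1]; check y·C column-wise:
  col T0: 2·2 + 3·-4 + 2·4 + 1·0 = 0
  col T1: 2·-1 + 3·0 + 2·0 + 1·2 = 0
  col T2: 2·-2 + 3·0 + 2·1 + 1·2 = 0

y = (P0:2, P1:3, P2:2, P3:1)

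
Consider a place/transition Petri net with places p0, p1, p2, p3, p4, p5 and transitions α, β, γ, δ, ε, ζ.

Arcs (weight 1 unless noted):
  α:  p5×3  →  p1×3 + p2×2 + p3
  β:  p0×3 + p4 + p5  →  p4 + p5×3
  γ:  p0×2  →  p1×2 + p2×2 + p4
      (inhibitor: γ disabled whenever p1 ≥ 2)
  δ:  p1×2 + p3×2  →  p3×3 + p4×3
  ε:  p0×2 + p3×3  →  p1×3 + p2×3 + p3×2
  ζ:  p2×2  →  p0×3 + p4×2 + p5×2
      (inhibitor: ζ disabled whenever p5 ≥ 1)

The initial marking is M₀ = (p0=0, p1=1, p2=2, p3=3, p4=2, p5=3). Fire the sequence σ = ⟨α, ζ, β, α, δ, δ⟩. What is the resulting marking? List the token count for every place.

step 1: fire α:  (p0=0, p1=1, p2=2, p3=3, p4=2, p5=3) → (p0=0, p1=4, p2=4, p3=4, p4=2, p5=0)
step 2: fire ζ:  (p0=0, p1=4, p2=4, p3=4, p4=2, p5=0) → (p0=3, p1=4, p2=2, p3=4, p4=4, p5=2)
step 3: fire β:  (p0=3, p1=4, p2=2, p3=4, p4=4, p5=2) → (p0=0, p1=4, p2=2, p3=4, p4=4, p5=4)
step 4: fire α:  (p0=0, p1=4, p2=2, p3=4, p4=4, p5=4) → (p0=0, p1=7, p2=4, p3=5, p4=4, p5=1)
step 5: fire δ:  (p0=0, p1=7, p2=4, p3=5, p4=4, p5=1) → (p0=0, p1=5, p2=4, p3=6, p4=7, p5=1)
step 6: fire δ:  (p0=0, p1=5, p2=4, p3=6, p4=7, p5=1) → (p0=0, p1=3, p2=4, p3=7, p4=10, p5=1)

(p0=0, p1=3, p2=4, p3=7, p4=10, p5=1)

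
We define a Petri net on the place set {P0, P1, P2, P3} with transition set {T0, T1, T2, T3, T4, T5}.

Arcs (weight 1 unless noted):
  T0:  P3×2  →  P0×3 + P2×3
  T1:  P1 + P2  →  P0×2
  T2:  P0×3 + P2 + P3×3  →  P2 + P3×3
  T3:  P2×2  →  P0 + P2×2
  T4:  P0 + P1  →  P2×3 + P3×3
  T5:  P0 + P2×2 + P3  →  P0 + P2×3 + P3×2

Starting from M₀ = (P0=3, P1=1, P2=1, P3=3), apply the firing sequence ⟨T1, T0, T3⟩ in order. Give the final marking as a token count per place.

(P0=9, P1=0, P2=3, P3=1)

step 1: fire T1:  (P0=3, P1=1, P2=1, P3=3) → (P0=5, P1=0, P2=0, P3=3)
step 2: fire T0:  (P0=5, P1=0, P2=0, P3=3) → (P0=8, P1=0, P2=3, P3=1)
step 3: fire T3:  (P0=8, P1=0, P2=3, P3=1) → (P0=9, P1=0, P2=3, P3=1)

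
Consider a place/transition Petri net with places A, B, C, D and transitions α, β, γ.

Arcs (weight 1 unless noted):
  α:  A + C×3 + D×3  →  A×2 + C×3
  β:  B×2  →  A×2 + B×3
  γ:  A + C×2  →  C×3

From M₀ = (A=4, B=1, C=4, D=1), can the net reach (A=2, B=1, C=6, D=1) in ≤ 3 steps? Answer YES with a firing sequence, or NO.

step 1: fire γ:  (A=4, B=1, C=4, D=1) → (A=3, B=1, C=5, D=1)
step 2: fire γ:  (A=3, B=1, C=5, D=1) → (A=2, B=1, C=6, D=1)

YES — reachable via ⟨γ, γ⟩ (2 firings)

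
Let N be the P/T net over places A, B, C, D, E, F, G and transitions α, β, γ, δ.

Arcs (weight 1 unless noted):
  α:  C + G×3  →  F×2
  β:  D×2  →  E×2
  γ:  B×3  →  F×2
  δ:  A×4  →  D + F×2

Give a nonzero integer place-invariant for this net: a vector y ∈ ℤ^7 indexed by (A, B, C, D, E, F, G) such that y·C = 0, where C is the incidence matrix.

y = (A:1, B:0, C:0, D:4, E:4, F:0, G:0)

Incidence matrix C (rows=places, cols=transitions):
        α    β    γ    δ
    A   0    0    0   -4
    B   0    0   -3    0
    C  -1    0    0    0
    D   0   -2    0    1
    E   0    2    0    0
    F   2    0    2    2
    G  -3    0    0    0

Candidate y = [1, 0, 0, 4, 4, 0, 0]; check y·C column-wise:
  col α: 1·0 + 0·-1 + 4·0 + 4·0 + 0·2 + 0·-3 = 0
  col β: 1·0 + 4·-2 + 4·2 = 0
  col γ: 1·0 + 0·-3 + 4·0 + 4·0 + 0·2 = 0
  col δ: 1·-4 + 4·1 + 4·0 + 0·2 = 0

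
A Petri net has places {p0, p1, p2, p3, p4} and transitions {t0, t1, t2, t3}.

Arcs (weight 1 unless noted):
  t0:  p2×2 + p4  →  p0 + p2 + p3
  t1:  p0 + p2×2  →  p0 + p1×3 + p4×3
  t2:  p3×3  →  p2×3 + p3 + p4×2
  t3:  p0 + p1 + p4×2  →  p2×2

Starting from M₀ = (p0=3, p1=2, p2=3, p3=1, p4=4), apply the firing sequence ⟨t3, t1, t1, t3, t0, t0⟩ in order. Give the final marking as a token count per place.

step 1: fire t3:  (p0=3, p1=2, p2=3, p3=1, p4=4) → (p0=2, p1=1, p2=5, p3=1, p4=2)
step 2: fire t1:  (p0=2, p1=1, p2=5, p3=1, p4=2) → (p0=2, p1=4, p2=3, p3=1, p4=5)
step 3: fire t1:  (p0=2, p1=4, p2=3, p3=1, p4=5) → (p0=2, p1=7, p2=1, p3=1, p4=8)
step 4: fire t3:  (p0=2, p1=7, p2=1, p3=1, p4=8) → (p0=1, p1=6, p2=3, p3=1, p4=6)
step 5: fire t0:  (p0=1, p1=6, p2=3, p3=1, p4=6) → (p0=2, p1=6, p2=2, p3=2, p4=5)
step 6: fire t0:  (p0=2, p1=6, p2=2, p3=2, p4=5) → (p0=3, p1=6, p2=1, p3=3, p4=4)

(p0=3, p1=6, p2=1, p3=3, p4=4)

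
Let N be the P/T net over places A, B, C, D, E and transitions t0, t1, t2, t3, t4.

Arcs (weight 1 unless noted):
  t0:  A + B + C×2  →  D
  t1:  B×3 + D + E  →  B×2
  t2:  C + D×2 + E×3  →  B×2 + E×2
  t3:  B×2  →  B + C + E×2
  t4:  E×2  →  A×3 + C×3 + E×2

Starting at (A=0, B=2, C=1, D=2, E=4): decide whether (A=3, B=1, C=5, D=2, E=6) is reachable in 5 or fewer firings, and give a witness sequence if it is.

step 1: fire t3:  (A=0, B=2, C=1, D=2, E=4) → (A=0, B=1, C=2, D=2, E=6)
step 2: fire t4:  (A=0, B=1, C=2, D=2, E=6) → (A=3, B=1, C=5, D=2, E=6)

YES — reachable via ⟨t3, t4⟩ (2 firings)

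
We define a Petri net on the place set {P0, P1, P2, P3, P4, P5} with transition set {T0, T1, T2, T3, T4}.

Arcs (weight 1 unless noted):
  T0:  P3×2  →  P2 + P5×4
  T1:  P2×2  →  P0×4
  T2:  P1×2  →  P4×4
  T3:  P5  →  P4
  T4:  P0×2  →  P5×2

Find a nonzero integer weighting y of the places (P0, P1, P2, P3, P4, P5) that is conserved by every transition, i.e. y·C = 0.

y = (P0:1, P1:2, P2:2, P3:3, P4:1, P5:1)

Incidence matrix C (rows=places, cols=transitions):
       T0   T1   T2   T3   T4
   P0   0    4    0    0   -2
   P1   0    0   -2    0    0
   P2   1   -2    0    0    0
   P3  -2    0    0    0    0
   P4   0    0    4    1    0
   P5   4    0    0   -1    2

Candidate y = [1, 2, 2, 3, 1, 1]; check y·C column-wise:
  col T0: 1·0 + 2·0 + 2·1 + 3·-2 + 1·0 + 1·4 = 0
  col T1: 1·4 + 2·0 + 2·-2 + 3·0 + 1·0 + 1·0 = 0
  col T2: 1·0 + 2·-2 + 2·0 + 3·0 + 1·4 + 1·0 = 0
  col T3: 1·0 + 2·0 + 2·0 + 3·0 + 1·1 + 1·-1 = 0
  col T4: 1·-2 + 2·0 + 2·0 + 3·0 + 1·0 + 1·2 = 0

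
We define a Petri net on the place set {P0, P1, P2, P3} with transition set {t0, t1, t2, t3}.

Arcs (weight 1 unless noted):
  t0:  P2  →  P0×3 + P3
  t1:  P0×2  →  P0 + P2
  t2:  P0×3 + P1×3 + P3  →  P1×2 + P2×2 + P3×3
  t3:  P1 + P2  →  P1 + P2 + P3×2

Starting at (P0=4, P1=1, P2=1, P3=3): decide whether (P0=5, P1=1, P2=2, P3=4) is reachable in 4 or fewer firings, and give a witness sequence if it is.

step 1: fire t0:  (P0=4, P1=1, P2=1, P3=3) → (P0=7, P1=1, P2=0, P3=4)
step 2: fire t1:  (P0=7, P1=1, P2=0, P3=4) → (P0=6, P1=1, P2=1, P3=4)
step 3: fire t1:  (P0=6, P1=1, P2=1, P3=4) → (P0=5, P1=1, P2=2, P3=4)

YES — reachable via ⟨t0, t1, t1⟩ (3 firings)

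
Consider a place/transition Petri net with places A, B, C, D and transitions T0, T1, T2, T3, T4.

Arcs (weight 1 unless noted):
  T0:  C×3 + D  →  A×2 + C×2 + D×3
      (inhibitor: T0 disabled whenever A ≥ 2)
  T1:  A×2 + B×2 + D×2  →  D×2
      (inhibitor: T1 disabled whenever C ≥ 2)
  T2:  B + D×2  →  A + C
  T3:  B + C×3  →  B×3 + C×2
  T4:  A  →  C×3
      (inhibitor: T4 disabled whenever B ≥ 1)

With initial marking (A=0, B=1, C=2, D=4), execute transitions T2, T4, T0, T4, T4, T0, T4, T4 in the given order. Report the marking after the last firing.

(A=0, B=0, C=16, D=6)

step 1: fire T2:  (A=0, B=1, C=2, D=4) → (A=1, B=0, C=3, D=2)
step 2: fire T4:  (A=1, B=0, C=3, D=2) → (A=0, B=0, C=6, D=2)
step 3: fire T0:  (A=0, B=0, C=6, D=2) → (A=2, B=0, C=5, D=4)
step 4: fire T4:  (A=2, B=0, C=5, D=4) → (A=1, B=0, C=8, D=4)
step 5: fire T4:  (A=1, B=0, C=8, D=4) → (A=0, B=0, C=11, D=4)
step 6: fire T0:  (A=0, B=0, C=11, D=4) → (A=2, B=0, C=10, D=6)
step 7: fire T4:  (A=2, B=0, C=10, D=6) → (A=1, B=0, C=13, D=6)
step 8: fire T4:  (A=1, B=0, C=13, D=6) → (A=0, B=0, C=16, D=6)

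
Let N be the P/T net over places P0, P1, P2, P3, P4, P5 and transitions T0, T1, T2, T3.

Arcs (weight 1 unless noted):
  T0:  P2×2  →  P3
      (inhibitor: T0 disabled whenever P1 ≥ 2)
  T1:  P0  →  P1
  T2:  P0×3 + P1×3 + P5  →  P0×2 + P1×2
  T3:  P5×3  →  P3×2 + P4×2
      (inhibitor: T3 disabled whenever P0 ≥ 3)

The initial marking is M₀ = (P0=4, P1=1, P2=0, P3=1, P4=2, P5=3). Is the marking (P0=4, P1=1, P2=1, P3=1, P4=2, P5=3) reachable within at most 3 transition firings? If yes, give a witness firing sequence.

depth 0: 1 marking
depth 1: 2 markings reached so far
depth 2: 3 markings reached so far
depth 3: 5 markings reached so far
target is not among the 5 markings reachable within 3 steps

NO — not reachable within 3 firings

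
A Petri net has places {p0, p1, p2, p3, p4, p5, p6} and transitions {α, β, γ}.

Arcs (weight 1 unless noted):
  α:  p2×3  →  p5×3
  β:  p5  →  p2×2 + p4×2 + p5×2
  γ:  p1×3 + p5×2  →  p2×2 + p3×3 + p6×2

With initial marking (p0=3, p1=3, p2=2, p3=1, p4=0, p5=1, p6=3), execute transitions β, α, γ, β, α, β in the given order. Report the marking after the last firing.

(p0=3, p1=0, p2=4, p3=4, p4=6, p5=8, p6=5)

step 1: fire β:  (p0=3, p1=3, p2=2, p3=1, p4=0, p5=1, p6=3) → (p0=3, p1=3, p2=4, p3=1, p4=2, p5=2, p6=3)
step 2: fire α:  (p0=3, p1=3, p2=4, p3=1, p4=2, p5=2, p6=3) → (p0=3, p1=3, p2=1, p3=1, p4=2, p5=5, p6=3)
step 3: fire γ:  (p0=3, p1=3, p2=1, p3=1, p4=2, p5=5, p6=3) → (p0=3, p1=0, p2=3, p3=4, p4=2, p5=3, p6=5)
step 4: fire β:  (p0=3, p1=0, p2=3, p3=4, p4=2, p5=3, p6=5) → (p0=3, p1=0, p2=5, p3=4, p4=4, p5=4, p6=5)
step 5: fire α:  (p0=3, p1=0, p2=5, p3=4, p4=4, p5=4, p6=5) → (p0=3, p1=0, p2=2, p3=4, p4=4, p5=7, p6=5)
step 6: fire β:  (p0=3, p1=0, p2=2, p3=4, p4=4, p5=7, p6=5) → (p0=3, p1=0, p2=4, p3=4, p4=6, p5=8, p6=5)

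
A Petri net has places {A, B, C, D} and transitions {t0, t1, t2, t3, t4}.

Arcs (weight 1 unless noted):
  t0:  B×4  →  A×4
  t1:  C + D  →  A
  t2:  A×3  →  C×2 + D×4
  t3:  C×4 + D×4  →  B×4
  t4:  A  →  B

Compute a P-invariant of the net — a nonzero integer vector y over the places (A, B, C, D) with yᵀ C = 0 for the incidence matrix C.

Incidence matrix C (rows=places, cols=transitions):
       t0   t1   t2   t3   t4
    A   4    1   -3    0   -1
    B  -4    0    0    4    1
    C   0   -1    2   -4    0
    D   0   -1    4   -4    0

Candidate y = [2, 2, 1, 1]; check y·C column-wise:
  col t0: 2·4 + 2·-4 + 1·0 + 1·0 = 0
  col t1: 2·1 + 2·0 + 1·-1 + 1·-1 = 0
  col t2: 2·-3 + 2·0 + 1·2 + 1·4 = 0
  col t3: 2·0 + 2·4 + 1·-4 + 1·-4 = 0
  col t4: 2·-1 + 2·1 + 1·0 + 1·0 = 0

y = (A:2, B:2, C:1, D:1)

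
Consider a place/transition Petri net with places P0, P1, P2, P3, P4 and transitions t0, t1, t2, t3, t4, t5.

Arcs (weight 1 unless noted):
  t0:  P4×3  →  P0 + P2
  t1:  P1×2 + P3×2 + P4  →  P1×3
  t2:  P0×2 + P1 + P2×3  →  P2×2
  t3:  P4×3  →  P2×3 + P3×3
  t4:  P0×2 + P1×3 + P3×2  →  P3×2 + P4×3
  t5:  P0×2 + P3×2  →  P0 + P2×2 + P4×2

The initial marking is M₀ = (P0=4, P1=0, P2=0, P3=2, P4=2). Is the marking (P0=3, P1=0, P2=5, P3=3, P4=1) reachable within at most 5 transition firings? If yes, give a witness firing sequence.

step 1: fire t5:  (P0=4, P1=0, P2=0, P3=2, P4=2) → (P0=3, P1=0, P2=2, P3=0, P4=4)
step 2: fire t3:  (P0=3, P1=0, P2=2, P3=0, P4=4) → (P0=3, P1=0, P2=5, P3=3, P4=1)

YES — reachable via ⟨t5, t3⟩ (2 firings)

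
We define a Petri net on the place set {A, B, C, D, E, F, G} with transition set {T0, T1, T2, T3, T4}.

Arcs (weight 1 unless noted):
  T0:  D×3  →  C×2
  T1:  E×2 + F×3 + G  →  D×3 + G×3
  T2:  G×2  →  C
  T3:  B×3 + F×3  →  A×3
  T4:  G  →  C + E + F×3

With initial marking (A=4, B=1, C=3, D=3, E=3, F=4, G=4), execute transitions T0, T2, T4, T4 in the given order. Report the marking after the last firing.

(A=4, B=1, C=8, D=0, E=5, F=10, G=0)

step 1: fire T0:  (A=4, B=1, C=3, D=3, E=3, F=4, G=4) → (A=4, B=1, C=5, D=0, E=3, F=4, G=4)
step 2: fire T2:  (A=4, B=1, C=5, D=0, E=3, F=4, G=4) → (A=4, B=1, C=6, D=0, E=3, F=4, G=2)
step 3: fire T4:  (A=4, B=1, C=6, D=0, E=3, F=4, G=2) → (A=4, B=1, C=7, D=0, E=4, F=7, G=1)
step 4: fire T4:  (A=4, B=1, C=7, D=0, E=4, F=7, G=1) → (A=4, B=1, C=8, D=0, E=5, F=10, G=0)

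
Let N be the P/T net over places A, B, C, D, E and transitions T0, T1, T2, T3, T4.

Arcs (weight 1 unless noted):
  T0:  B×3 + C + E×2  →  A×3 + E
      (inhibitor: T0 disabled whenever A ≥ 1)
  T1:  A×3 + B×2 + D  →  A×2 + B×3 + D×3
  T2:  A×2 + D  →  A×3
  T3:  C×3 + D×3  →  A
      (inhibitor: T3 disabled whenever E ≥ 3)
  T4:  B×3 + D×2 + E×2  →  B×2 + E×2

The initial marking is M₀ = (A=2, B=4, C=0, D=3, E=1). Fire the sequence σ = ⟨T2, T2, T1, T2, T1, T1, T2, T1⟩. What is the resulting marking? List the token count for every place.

(A=2, B=8, C=0, D=7, E=1)

step 1: fire T2:  (A=2, B=4, C=0, D=3, E=1) → (A=3, B=4, C=0, D=2, E=1)
step 2: fire T2:  (A=3, B=4, C=0, D=2, E=1) → (A=4, B=4, C=0, D=1, E=1)
step 3: fire T1:  (A=4, B=4, C=0, D=1, E=1) → (A=3, B=5, C=0, D=3, E=1)
step 4: fire T2:  (A=3, B=5, C=0, D=3, E=1) → (A=4, B=5, C=0, D=2, E=1)
step 5: fire T1:  (A=4, B=5, C=0, D=2, E=1) → (A=3, B=6, C=0, D=4, E=1)
step 6: fire T1:  (A=3, B=6, C=0, D=4, E=1) → (A=2, B=7, C=0, D=6, E=1)
step 7: fire T2:  (A=2, B=7, C=0, D=6, E=1) → (A=3, B=7, C=0, D=5, E=1)
step 8: fire T1:  (A=3, B=7, C=0, D=5, E=1) → (A=2, B=8, C=0, D=7, E=1)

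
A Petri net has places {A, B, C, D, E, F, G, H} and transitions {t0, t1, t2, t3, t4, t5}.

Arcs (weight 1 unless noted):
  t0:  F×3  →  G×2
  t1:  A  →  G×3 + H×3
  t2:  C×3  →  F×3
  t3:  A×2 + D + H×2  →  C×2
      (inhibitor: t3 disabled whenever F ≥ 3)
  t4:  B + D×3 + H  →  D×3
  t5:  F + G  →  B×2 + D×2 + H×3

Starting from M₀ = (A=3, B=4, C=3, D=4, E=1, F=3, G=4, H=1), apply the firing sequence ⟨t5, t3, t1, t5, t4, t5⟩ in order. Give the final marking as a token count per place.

step 1: fire t5:  (A=3, B=4, C=3, D=4, E=1, F=3, G=4, H=1) → (A=3, B=6, C=3, D=6, E=1, F=2, G=3, H=4)
step 2: fire t3:  (A=3, B=6, C=3, D=6, E=1, F=2, G=3, H=4) → (A=1, B=6, C=5, D=5, E=1, F=2, G=3, H=2)
step 3: fire t1:  (A=1, B=6, C=5, D=5, E=1, F=2, G=3, H=2) → (A=0, B=6, C=5, D=5, E=1, F=2, G=6, H=5)
step 4: fire t5:  (A=0, B=6, C=5, D=5, E=1, F=2, G=6, H=5) → (A=0, B=8, C=5, D=7, E=1, F=1, G=5, H=8)
step 5: fire t4:  (A=0, B=8, C=5, D=7, E=1, F=1, G=5, H=8) → (A=0, B=7, C=5, D=7, E=1, F=1, G=5, H=7)
step 6: fire t5:  (A=0, B=7, C=5, D=7, E=1, F=1, G=5, H=7) → (A=0, B=9, C=5, D=9, E=1, F=0, G=4, H=10)

(A=0, B=9, C=5, D=9, E=1, F=0, G=4, H=10)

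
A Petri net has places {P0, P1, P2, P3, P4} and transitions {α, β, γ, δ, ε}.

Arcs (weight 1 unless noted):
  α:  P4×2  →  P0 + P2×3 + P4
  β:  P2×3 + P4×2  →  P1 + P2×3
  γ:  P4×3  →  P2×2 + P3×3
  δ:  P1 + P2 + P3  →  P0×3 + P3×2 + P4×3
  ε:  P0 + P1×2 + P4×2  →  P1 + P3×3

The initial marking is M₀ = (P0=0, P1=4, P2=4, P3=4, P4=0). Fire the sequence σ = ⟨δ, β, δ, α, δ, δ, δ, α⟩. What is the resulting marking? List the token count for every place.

(P0=17, P1=0, P2=5, P3=9, P4=11)

step 1: fire δ:  (P0=0, P1=4, P2=4, P3=4, P4=0) → (P0=3, P1=3, P2=3, P3=5, P4=3)
step 2: fire β:  (P0=3, P1=3, P2=3, P3=5, P4=3) → (P0=3, P1=4, P2=3, P3=5, P4=1)
step 3: fire δ:  (P0=3, P1=4, P2=3, P3=5, P4=1) → (P0=6, P1=3, P2=2, P3=6, P4=4)
step 4: fire α:  (P0=6, P1=3, P2=2, P3=6, P4=4) → (P0=7, P1=3, P2=5, P3=6, P4=3)
step 5: fire δ:  (P0=7, P1=3, P2=5, P3=6, P4=3) → (P0=10, P1=2, P2=4, P3=7, P4=6)
step 6: fire δ:  (P0=10, P1=2, P2=4, P3=7, P4=6) → (P0=13, P1=1, P2=3, P3=8, P4=9)
step 7: fire δ:  (P0=13, P1=1, P2=3, P3=8, P4=9) → (P0=16, P1=0, P2=2, P3=9, P4=12)
step 8: fire α:  (P0=16, P1=0, P2=2, P3=9, P4=12) → (P0=17, P1=0, P2=5, P3=9, P4=11)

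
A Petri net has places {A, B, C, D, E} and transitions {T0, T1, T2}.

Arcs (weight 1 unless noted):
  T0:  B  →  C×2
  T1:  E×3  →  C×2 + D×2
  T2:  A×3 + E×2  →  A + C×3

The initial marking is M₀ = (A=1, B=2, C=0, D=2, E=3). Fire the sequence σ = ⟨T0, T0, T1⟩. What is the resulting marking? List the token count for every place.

(A=1, B=0, C=6, D=4, E=0)

step 1: fire T0:  (A=1, B=2, C=0, D=2, E=3) → (A=1, B=1, C=2, D=2, E=3)
step 2: fire T0:  (A=1, B=1, C=2, D=2, E=3) → (A=1, B=0, C=4, D=2, E=3)
step 3: fire T1:  (A=1, B=0, C=4, D=2, E=3) → (A=1, B=0, C=6, D=4, E=0)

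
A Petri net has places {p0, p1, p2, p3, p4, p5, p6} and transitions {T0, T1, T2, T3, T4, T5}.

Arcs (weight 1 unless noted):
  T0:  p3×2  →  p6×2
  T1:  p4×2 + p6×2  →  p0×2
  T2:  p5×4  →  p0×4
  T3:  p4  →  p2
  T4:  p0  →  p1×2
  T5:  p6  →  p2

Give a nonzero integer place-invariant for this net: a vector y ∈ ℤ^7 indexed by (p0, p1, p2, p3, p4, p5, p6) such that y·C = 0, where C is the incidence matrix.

y = (p0:2, p1:1, p2:1, p3:1, p4:1, p5:2, p6:1)

Incidence matrix C (rows=places, cols=transitions):
       T0   T1   T2   T3   T4   T5
   p0   0    2    4    0   -1    0
   p1   0    0    0    0    2    0
   p2   0    0    0    1    0    1
   p3  -2    0    0    0    0    0
   p4   0   -2    0   -1    0    0
   p5   0    0   -4    0    0    0
   p6   2   -2    0    0    0   -1

Candidate y = [2, 1, 1, 1, 1, 2, 1]; check y·C column-wise:
  col T0: 2·0 + 1·0 + 1·0 + 1·-2 + 1·0 + 2·0 + 1·2 = 0
  col T1: 2·2 + 1·0 + 1·0 + 1·0 + 1·-2 + 2·0 + 1·-2 = 0
  col T2: 2·4 + 1·0 + 1·0 + 1·0 + 1·0 + 2·-4 + 1·0 = 0
  col T3: 2·0 + 1·0 + 1·1 + 1·0 + 1·-1 + 2·0 + 1·0 = 0
  col T4: 2·-1 + 1·2 + 1·0 + 1·0 + 1·0 + 2·0 + 1·0 = 0
  col T5: 2·0 + 1·0 + 1·1 + 1·0 + 1·0 + 2·0 + 1·-1 = 0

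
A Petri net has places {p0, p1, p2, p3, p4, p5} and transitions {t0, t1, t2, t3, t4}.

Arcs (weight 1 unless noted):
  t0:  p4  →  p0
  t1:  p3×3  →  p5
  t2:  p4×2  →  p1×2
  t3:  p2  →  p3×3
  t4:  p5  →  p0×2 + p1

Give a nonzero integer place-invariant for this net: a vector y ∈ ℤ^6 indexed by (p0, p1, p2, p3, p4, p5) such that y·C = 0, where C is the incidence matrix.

Incidence matrix C (rows=places, cols=transitions):
       t0   t1   t2   t3   t4
   p0   1    0    0    0    2
   p1   0    0    2    0    1
   p2   0    0    0   -1    0
   p3   0   -3    0    3    0
   p4  -1    0   -2    0    0
   p5   0    1    0    0   -1

Candidate y = [1, 1, 3, 1, 1, 3]; check y·C column-wise:
  col t0: 1·1 + 1·0 + 3·0 + 1·0 + 1·-1 + 3·0 = 0
  col t1: 1·0 + 1·0 + 3·0 + 1·-3 + 1·0 + 3·1 = 0
  col t2: 1·0 + 1·2 + 3·0 + 1·0 + 1·-2 + 3·0 = 0
  col t3: 1·0 + 1·0 + 3·-1 + 1·3 + 1·0 + 3·0 = 0
  col t4: 1·2 + 1·1 + 3·0 + 1·0 + 1·0 + 3·-1 = 0

y = (p0:1, p1:1, p2:3, p3:1, p4:1, p5:3)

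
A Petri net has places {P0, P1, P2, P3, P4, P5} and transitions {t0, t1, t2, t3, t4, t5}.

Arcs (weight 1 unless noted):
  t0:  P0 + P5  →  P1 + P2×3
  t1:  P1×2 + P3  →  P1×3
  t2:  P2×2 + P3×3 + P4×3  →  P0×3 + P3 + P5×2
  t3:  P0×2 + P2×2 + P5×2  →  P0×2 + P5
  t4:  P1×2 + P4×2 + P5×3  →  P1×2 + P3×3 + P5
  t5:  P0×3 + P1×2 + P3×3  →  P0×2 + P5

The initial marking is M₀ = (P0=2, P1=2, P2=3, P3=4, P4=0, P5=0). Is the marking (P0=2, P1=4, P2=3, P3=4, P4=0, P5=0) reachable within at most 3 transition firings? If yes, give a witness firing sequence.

depth 0: 1 marking
depth 1: 2 markings reached so far
depth 2: 3 markings reached so far
depth 3: 4 markings reached so far
target is not among the 4 markings reachable within 3 steps

NO — not reachable within 3 firings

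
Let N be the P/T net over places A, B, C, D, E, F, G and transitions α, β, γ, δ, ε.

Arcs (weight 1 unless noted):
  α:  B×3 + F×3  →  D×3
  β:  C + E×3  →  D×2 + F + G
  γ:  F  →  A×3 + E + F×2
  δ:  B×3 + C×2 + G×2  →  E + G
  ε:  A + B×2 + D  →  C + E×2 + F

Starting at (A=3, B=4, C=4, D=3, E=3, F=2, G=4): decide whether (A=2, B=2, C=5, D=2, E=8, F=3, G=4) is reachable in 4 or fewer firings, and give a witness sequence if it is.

NO — not reachable within 4 firings

depth 0: 1 marking
depth 1: 5 markings reached so far
depth 2: 14 markings reached so far
depth 3: 24 markings reached so far
depth 4: 36 markings reached so far
target is not among the 36 markings reachable within 4 steps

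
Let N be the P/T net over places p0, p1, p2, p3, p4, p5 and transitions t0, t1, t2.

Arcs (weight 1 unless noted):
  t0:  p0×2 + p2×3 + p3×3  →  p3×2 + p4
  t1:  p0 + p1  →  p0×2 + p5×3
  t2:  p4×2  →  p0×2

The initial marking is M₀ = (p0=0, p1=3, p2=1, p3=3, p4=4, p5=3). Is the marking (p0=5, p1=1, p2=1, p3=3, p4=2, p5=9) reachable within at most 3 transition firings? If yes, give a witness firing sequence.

NO — not reachable within 3 firings

depth 0: 1 marking
depth 1: 2 markings reached so far
depth 2: 4 markings reached so far
depth 3: 6 markings reached so far
target is not among the 6 markings reachable within 3 steps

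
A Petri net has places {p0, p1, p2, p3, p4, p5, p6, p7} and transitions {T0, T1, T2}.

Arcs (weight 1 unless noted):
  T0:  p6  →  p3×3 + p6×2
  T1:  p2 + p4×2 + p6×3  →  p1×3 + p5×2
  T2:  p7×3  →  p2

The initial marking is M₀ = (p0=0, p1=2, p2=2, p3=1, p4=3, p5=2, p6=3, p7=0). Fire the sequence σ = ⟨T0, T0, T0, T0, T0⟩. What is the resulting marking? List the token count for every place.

step 1: fire T0:  (p0=0, p1=2, p2=2, p3=1, p4=3, p5=2, p6=3, p7=0) → (p0=0, p1=2, p2=2, p3=4, p4=3, p5=2, p6=4, p7=0)
step 2: fire T0:  (p0=0, p1=2, p2=2, p3=4, p4=3, p5=2, p6=4, p7=0) → (p0=0, p1=2, p2=2, p3=7, p4=3, p5=2, p6=5, p7=0)
step 3: fire T0:  (p0=0, p1=2, p2=2, p3=7, p4=3, p5=2, p6=5, p7=0) → (p0=0, p1=2, p2=2, p3=10, p4=3, p5=2, p6=6, p7=0)
step 4: fire T0:  (p0=0, p1=2, p2=2, p3=10, p4=3, p5=2, p6=6, p7=0) → (p0=0, p1=2, p2=2, p3=13, p4=3, p5=2, p6=7, p7=0)
step 5: fire T0:  (p0=0, p1=2, p2=2, p3=13, p4=3, p5=2, p6=7, p7=0) → (p0=0, p1=2, p2=2, p3=16, p4=3, p5=2, p6=8, p7=0)

(p0=0, p1=2, p2=2, p3=16, p4=3, p5=2, p6=8, p7=0)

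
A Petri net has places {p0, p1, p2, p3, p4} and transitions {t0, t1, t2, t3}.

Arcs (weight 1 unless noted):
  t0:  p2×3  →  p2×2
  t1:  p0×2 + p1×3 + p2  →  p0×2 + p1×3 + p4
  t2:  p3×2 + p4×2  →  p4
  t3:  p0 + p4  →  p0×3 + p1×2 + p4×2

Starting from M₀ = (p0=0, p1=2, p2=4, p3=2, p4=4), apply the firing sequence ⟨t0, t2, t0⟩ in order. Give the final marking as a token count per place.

step 1: fire t0:  (p0=0, p1=2, p2=4, p3=2, p4=4) → (p0=0, p1=2, p2=3, p3=2, p4=4)
step 2: fire t2:  (p0=0, p1=2, p2=3, p3=2, p4=4) → (p0=0, p1=2, p2=3, p3=0, p4=3)
step 3: fire t0:  (p0=0, p1=2, p2=3, p3=0, p4=3) → (p0=0, p1=2, p2=2, p3=0, p4=3)

(p0=0, p1=2, p2=2, p3=0, p4=3)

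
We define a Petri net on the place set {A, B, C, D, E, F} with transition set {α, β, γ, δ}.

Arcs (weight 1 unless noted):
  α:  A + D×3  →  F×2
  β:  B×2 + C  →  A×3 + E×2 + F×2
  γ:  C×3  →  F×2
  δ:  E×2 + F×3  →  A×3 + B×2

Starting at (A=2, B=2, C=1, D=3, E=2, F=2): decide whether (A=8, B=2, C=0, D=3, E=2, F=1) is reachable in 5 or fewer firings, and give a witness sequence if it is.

YES — reachable via ⟨β, δ⟩ (2 firings)

step 1: fire β:  (A=2, B=2, C=1, D=3, E=2, F=2) → (A=5, B=0, C=0, D=3, E=4, F=4)
step 2: fire δ:  (A=5, B=0, C=0, D=3, E=4, F=4) → (A=8, B=2, C=0, D=3, E=2, F=1)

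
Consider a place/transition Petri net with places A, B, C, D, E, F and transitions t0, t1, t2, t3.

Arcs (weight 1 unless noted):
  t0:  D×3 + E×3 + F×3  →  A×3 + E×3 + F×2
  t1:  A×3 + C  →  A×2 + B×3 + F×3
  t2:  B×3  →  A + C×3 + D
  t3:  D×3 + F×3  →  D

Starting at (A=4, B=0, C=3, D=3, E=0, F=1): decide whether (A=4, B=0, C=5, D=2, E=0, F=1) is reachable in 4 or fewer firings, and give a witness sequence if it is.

YES — reachable via ⟨t1, t2, t3⟩ (3 firings)

step 1: fire t1:  (A=4, B=0, C=3, D=3, E=0, F=1) → (A=3, B=3, C=2, D=3, E=0, F=4)
step 2: fire t2:  (A=3, B=3, C=2, D=3, E=0, F=4) → (A=4, B=0, C=5, D=4, E=0, F=4)
step 3: fire t3:  (A=4, B=0, C=5, D=4, E=0, F=4) → (A=4, B=0, C=5, D=2, E=0, F=1)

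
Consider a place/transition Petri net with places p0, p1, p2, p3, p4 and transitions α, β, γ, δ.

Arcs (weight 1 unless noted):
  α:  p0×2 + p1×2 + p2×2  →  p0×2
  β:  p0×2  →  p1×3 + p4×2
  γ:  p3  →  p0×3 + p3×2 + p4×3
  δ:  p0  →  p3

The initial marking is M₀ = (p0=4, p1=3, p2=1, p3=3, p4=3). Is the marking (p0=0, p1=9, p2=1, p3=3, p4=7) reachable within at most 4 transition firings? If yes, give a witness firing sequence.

YES — reachable via ⟨β, β⟩ (2 firings)

step 1: fire β:  (p0=4, p1=3, p2=1, p3=3, p4=3) → (p0=2, p1=6, p2=1, p3=3, p4=5)
step 2: fire β:  (p0=2, p1=6, p2=1, p3=3, p4=5) → (p0=0, p1=9, p2=1, p3=3, p4=7)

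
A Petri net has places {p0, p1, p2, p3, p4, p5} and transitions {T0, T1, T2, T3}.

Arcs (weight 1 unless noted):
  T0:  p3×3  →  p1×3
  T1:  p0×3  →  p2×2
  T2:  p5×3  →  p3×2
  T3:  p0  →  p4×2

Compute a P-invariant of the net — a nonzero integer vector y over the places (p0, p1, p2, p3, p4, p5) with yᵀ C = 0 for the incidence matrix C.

y = (p0:2, p1:0, p2:3, p3:0, p4:1, p5:0)

Incidence matrix C (rows=places, cols=transitions):
       T0   T1   T2   T3
   p0   0   -3    0   -1
   p1   3    0    0    0
   p2   0    2    0    0
   p3  -3    0    2    0
   p4   0    0    0    2
   p5   0    0   -3    0

Candidate y = [2, 0, 3, 0, 1, 0]; check y·C column-wise:
  col T0: 2·0 + 0·3 + 3·0 + 0·-3 + 1·0 = 0
  col T1: 2·-3 + 3·2 + 1·0 = 0
  col T2: 2·0 + 3·0 + 0·2 + 1·0 + 0·-3 = 0
  col T3: 2·-1 + 3·0 + 1·2 = 0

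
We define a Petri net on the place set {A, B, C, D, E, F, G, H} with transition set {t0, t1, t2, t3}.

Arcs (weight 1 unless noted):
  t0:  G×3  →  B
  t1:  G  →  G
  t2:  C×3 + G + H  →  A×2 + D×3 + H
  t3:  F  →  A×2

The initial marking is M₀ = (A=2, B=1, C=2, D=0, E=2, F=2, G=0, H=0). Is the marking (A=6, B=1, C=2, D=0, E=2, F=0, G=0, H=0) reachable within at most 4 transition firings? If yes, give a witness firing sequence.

YES — reachable via ⟨t3, t3⟩ (2 firings)

step 1: fire t3:  (A=2, B=1, C=2, D=0, E=2, F=2, G=0, H=0) → (A=4, B=1, C=2, D=0, E=2, F=1, G=0, H=0)
step 2: fire t3:  (A=4, B=1, C=2, D=0, E=2, F=1, G=0, H=0) → (A=6, B=1, C=2, D=0, E=2, F=0, G=0, H=0)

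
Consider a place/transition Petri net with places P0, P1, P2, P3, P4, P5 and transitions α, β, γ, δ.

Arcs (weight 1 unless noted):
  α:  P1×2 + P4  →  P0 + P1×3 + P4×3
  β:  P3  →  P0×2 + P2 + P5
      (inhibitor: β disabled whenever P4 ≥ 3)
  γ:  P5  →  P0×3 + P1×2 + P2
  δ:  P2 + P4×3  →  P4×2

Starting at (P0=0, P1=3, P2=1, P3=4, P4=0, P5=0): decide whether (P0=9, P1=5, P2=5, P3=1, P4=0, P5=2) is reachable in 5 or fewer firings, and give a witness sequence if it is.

YES — reachable via ⟨β, β, β, γ⟩ (4 firings)

step 1: fire β:  (P0=0, P1=3, P2=1, P3=4, P4=0, P5=0) → (P0=2, P1=3, P2=2, P3=3, P4=0, P5=1)
step 2: fire β:  (P0=2, P1=3, P2=2, P3=3, P4=0, P5=1) → (P0=4, P1=3, P2=3, P3=2, P4=0, P5=2)
step 3: fire β:  (P0=4, P1=3, P2=3, P3=2, P4=0, P5=2) → (P0=6, P1=3, P2=4, P3=1, P4=0, P5=3)
step 4: fire γ:  (P0=6, P1=3, P2=4, P3=1, P4=0, P5=3) → (P0=9, P1=5, P2=5, P3=1, P4=0, P5=2)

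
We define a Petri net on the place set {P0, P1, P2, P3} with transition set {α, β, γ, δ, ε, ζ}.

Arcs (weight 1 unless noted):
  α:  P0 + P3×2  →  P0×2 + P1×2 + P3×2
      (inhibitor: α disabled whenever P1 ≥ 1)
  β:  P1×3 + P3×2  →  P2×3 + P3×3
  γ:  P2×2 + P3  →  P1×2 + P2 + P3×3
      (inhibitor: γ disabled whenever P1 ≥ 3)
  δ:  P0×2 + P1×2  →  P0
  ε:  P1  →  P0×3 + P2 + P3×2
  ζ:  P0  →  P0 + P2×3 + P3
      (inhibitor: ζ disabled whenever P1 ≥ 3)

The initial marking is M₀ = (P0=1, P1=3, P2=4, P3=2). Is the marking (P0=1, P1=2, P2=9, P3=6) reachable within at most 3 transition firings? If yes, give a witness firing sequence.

YES — reachable via ⟨β, γ, ζ⟩ (3 firings)

step 1: fire β:  (P0=1, P1=3, P2=4, P3=2) → (P0=1, P1=0, P2=7, P3=3)
step 2: fire γ:  (P0=1, P1=0, P2=7, P3=3) → (P0=1, P1=2, P2=6, P3=5)
step 3: fire ζ:  (P0=1, P1=2, P2=6, P3=5) → (P0=1, P1=2, P2=9, P3=6)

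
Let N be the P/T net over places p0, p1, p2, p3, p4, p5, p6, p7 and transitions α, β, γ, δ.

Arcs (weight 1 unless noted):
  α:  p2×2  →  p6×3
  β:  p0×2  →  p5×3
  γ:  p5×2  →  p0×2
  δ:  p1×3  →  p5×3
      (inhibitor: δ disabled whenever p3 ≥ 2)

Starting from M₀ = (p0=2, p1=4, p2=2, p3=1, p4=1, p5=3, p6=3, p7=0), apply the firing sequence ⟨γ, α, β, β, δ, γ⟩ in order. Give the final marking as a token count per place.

step 1: fire γ:  (p0=2, p1=4, p2=2, p3=1, p4=1, p5=3, p6=3, p7=0) → (p0=4, p1=4, p2=2, p3=1, p4=1, p5=1, p6=3, p7=0)
step 2: fire α:  (p0=4, p1=4, p2=2, p3=1, p4=1, p5=1, p6=3, p7=0) → (p0=4, p1=4, p2=0, p3=1, p4=1, p5=1, p6=6, p7=0)
step 3: fire β:  (p0=4, p1=4, p2=0, p3=1, p4=1, p5=1, p6=6, p7=0) → (p0=2, p1=4, p2=0, p3=1, p4=1, p5=4, p6=6, p7=0)
step 4: fire β:  (p0=2, p1=4, p2=0, p3=1, p4=1, p5=4, p6=6, p7=0) → (p0=0, p1=4, p2=0, p3=1, p4=1, p5=7, p6=6, p7=0)
step 5: fire δ:  (p0=0, p1=4, p2=0, p3=1, p4=1, p5=7, p6=6, p7=0) → (p0=0, p1=1, p2=0, p3=1, p4=1, p5=10, p6=6, p7=0)
step 6: fire γ:  (p0=0, p1=1, p2=0, p3=1, p4=1, p5=10, p6=6, p7=0) → (p0=2, p1=1, p2=0, p3=1, p4=1, p5=8, p6=6, p7=0)

(p0=2, p1=1, p2=0, p3=1, p4=1, p5=8, p6=6, p7=0)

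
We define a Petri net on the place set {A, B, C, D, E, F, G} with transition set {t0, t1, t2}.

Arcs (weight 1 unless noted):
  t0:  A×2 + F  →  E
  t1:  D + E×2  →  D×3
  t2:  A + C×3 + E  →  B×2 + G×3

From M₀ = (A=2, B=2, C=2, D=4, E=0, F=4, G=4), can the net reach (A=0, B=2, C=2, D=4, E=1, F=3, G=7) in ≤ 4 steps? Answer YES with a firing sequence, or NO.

NO — not reachable within 4 firings

depth 0: 1 marking
depth 1: 2 markings reached so far
depth 2: 2 markings reached so far
(frontier empty at depth 2; search complete)
target is not among the 2 markings reachable within 4 steps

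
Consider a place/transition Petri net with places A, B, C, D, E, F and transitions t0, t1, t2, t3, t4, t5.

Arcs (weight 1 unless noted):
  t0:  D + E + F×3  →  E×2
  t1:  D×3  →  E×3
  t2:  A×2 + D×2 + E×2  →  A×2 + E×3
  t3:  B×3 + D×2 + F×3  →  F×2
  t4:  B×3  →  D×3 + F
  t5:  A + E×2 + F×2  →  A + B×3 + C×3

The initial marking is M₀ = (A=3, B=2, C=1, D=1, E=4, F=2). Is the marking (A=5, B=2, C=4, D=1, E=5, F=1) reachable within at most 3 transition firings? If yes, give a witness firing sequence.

NO — not reachable within 3 firings

depth 0: 1 marking
depth 1: 2 markings reached so far
depth 2: 3 markings reached so far
depth 3: 5 markings reached so far
target is not among the 5 markings reachable within 3 steps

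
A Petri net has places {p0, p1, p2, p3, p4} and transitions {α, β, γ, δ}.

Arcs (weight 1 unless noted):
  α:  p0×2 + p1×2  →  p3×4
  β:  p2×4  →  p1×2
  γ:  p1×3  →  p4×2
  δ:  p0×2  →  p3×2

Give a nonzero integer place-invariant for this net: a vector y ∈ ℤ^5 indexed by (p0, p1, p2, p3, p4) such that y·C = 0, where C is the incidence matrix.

y = (p0:2, p1:2, p2:1, p3:2, p4:3)

Incidence matrix C (rows=places, cols=transitions):
        α    β    γ    δ
   p0  -2    0    0   -2
   p1  -2    2   -3    0
   p2   0   -4    0    0
   p3   4    0    0    2
   p4   0    0    2    0

Candidate y = [2, 2, 1, 2, 3]; check y·C column-wise:
  col α: 2·-2 + 2·-2 + 1·0 + 2·4 + 3·0 = 0
  col β: 2·0 + 2·2 + 1·-4 + 2·0 + 3·0 = 0
  col γ: 2·0 + 2·-3 + 1·0 + 2·0 + 3·2 = 0
  col δ: 2·-2 + 2·0 + 1·0 + 2·2 + 3·0 = 0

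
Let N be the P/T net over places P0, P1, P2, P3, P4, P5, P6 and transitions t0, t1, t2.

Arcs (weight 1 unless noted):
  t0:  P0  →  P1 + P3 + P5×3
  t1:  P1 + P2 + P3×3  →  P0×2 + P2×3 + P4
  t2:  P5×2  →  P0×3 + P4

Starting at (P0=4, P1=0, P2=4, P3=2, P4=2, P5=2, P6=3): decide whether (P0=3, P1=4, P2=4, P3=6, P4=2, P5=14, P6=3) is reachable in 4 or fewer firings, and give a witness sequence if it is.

depth 0: 1 marking
depth 1: 3 markings reached so far
depth 2: 6 markings reached so far
depth 3: 11 markings reached so far
depth 4: 17 markings reached so far
target is not among the 17 markings reachable within 4 steps

NO — not reachable within 4 firings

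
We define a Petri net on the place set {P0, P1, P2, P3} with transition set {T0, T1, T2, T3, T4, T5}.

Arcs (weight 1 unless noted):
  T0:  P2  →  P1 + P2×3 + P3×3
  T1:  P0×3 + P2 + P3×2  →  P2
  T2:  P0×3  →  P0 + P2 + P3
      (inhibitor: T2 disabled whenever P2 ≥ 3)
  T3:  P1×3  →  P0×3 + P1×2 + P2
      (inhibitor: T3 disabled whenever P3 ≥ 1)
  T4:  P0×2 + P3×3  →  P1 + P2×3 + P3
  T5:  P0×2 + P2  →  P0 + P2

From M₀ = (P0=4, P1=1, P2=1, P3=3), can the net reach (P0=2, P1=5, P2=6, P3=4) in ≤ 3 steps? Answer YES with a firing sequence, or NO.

depth 0: 1 marking
depth 1: 6 markings reached so far
depth 2: 16 markings reached so far
depth 3: 29 markings reached so far
target is not among the 29 markings reachable within 3 steps

NO — not reachable within 3 firings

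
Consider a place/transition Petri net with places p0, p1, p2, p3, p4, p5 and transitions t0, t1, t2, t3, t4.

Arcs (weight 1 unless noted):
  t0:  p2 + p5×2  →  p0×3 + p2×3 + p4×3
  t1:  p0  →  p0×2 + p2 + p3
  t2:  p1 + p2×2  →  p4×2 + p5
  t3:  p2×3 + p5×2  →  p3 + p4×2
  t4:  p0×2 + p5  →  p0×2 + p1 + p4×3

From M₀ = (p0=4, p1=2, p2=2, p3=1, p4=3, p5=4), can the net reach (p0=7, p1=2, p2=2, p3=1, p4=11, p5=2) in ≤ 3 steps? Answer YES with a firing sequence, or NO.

YES — reachable via ⟨t0, t2, t4⟩ (3 firings)

step 1: fire t0:  (p0=4, p1=2, p2=2, p3=1, p4=3, p5=4) → (p0=7, p1=2, p2=4, p3=1, p4=6, p5=2)
step 2: fire t2:  (p0=7, p1=2, p2=4, p3=1, p4=6, p5=2) → (p0=7, p1=1, p2=2, p3=1, p4=8, p5=3)
step 3: fire t4:  (p0=7, p1=1, p2=2, p3=1, p4=8, p5=3) → (p0=7, p1=2, p2=2, p3=1, p4=11, p5=2)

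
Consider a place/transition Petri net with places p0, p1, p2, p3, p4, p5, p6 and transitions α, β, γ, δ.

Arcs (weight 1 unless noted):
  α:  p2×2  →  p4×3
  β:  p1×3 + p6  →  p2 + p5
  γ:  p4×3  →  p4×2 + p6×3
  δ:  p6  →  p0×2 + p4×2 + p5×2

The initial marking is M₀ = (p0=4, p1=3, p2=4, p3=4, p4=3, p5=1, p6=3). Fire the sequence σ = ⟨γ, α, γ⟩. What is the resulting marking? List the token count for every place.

step 1: fire γ:  (p0=4, p1=3, p2=4, p3=4, p4=3, p5=1, p6=3) → (p0=4, p1=3, p2=4, p3=4, p4=2, p5=1, p6=6)
step 2: fire α:  (p0=4, p1=3, p2=4, p3=4, p4=2, p5=1, p6=6) → (p0=4, p1=3, p2=2, p3=4, p4=5, p5=1, p6=6)
step 3: fire γ:  (p0=4, p1=3, p2=2, p3=4, p4=5, p5=1, p6=6) → (p0=4, p1=3, p2=2, p3=4, p4=4, p5=1, p6=9)

(p0=4, p1=3, p2=2, p3=4, p4=4, p5=1, p6=9)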